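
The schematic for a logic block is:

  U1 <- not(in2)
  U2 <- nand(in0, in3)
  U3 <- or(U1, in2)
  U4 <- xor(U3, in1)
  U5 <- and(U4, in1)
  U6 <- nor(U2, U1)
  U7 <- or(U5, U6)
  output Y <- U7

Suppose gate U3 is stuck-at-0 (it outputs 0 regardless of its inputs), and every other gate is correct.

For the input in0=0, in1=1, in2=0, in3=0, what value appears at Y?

1

Propagate with U3 forced: U1=1, U2=1, U3=0 [stuck-at-0], U4=1, U5=1, U6=0, U7=1.
So Y = 1. (Without the fault it would be 0.)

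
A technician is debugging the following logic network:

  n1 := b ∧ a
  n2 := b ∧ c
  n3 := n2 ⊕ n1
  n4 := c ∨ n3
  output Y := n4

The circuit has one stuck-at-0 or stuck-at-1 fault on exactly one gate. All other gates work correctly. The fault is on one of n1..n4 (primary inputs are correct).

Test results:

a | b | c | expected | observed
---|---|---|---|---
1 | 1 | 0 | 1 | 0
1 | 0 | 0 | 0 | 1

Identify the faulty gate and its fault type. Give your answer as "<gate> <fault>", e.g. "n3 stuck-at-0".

n2 stuck-at-1

Fault-free values for test 1 (a=1, b=1, c=0): n1=1, n2=0, n3=1, n4=1, giving Y=1. Observed 0.
Test 1: faults giving observed 0 are {n1 stuck-at-0, n2 stuck-at-1, n3 stuck-at-0, n4 stuck-at-0}.
Test 2 (a=1, b=0, c=0): fault-free n1=0, n2=0, n3=0, n4=0 → 0; observed 1. Eliminates n1 stuck-at-0, n3 stuck-at-0, n4 stuck-at-0.
Only n2 stuck-at-1 is consistent with every test.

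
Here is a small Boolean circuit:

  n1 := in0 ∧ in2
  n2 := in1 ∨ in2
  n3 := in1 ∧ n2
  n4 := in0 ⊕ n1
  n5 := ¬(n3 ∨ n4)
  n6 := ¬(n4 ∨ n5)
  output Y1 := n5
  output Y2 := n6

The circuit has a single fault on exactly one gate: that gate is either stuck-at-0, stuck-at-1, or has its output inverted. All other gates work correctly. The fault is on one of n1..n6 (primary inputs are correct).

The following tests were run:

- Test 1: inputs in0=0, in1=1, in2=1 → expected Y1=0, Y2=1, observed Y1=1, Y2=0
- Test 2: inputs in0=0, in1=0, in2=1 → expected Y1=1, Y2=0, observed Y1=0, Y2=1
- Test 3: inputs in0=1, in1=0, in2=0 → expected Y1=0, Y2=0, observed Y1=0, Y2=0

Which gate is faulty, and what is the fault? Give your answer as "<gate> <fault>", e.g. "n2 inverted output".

Fault-free values for test 1 (in0=0, in1=1, in2=1): n1=0, n2=1, n3=1, n4=0, n5=0, n6=1, giving Y1=0, Y2=1. Observed Y1=1, Y2=0.
Test 1: faults giving observed Y1=1, Y2=0 are {n2 stuck-at-0, n2 inverted output, n3 stuck-at-0, n3 inverted output, n5 stuck-at-1, n5 inverted output}.
Test 2 (in0=0, in1=0, in2=1): fault-free n1=0, n2=1, n3=0, n4=0, n5=1, n6=0 → Y1=1, Y2=0; observed Y1=0, Y2=1. Eliminates n2 stuck-at-0, n2 inverted output, n3 stuck-at-0, n5 stuck-at-1.
Test 3 (in0=1, in1=0, in2=0): fault-free n1=0, n2=0, n3=0, n4=1, n5=0, n6=0 → Y1=0, Y2=0; observed Y1=0, Y2=0. Eliminates n5 inverted output.
Only n3 inverted output is consistent with every test.

n3 inverted output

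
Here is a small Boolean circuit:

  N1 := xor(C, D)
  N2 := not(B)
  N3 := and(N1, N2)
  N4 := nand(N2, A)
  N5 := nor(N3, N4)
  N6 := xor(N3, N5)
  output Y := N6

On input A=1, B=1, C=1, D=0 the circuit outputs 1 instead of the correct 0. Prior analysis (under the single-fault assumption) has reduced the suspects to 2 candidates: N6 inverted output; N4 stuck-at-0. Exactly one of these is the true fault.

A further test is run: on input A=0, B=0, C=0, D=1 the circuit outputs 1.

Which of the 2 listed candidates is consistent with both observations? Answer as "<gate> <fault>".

N4 stuck-at-0

Evaluate each candidate on input A=0, B=0, C=0, D=1:
  N6 inverted output: N1=1, N2=1, N3=1, N4=1, N5=0, N6=0 [inverted output] → 0 — eliminated
  N4 stuck-at-0: N1=1, N2=1, N3=1, N4=0 [stuck-at-0], N5=0, N6=1 → 1 — matches
Only N4 stuck-at-0 reproduces the observed 1.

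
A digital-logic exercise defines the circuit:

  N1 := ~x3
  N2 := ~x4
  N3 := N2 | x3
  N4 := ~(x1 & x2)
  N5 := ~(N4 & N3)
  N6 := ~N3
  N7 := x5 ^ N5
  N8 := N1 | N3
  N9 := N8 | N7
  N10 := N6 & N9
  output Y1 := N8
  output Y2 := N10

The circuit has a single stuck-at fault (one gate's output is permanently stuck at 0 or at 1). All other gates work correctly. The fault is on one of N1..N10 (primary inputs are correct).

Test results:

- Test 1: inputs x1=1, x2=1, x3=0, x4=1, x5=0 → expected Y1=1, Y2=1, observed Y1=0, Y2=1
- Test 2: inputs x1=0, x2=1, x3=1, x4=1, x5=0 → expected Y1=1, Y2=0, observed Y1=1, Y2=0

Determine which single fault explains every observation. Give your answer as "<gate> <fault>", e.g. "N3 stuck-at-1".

N1 stuck-at-0

Fault-free values for test 1 (x1=1, x2=1, x3=0, x4=1, x5=0): N1=1, N2=0, N3=0, N4=0, N5=1, N6=1, N7=1, N8=1, N9=1, N10=1, giving Y1=1, Y2=1. Observed Y1=0, Y2=1.
Test 1: faults giving observed Y1=0, Y2=1 are {N1 stuck-at-0, N8 stuck-at-0}.
Test 2 (x1=0, x2=1, x3=1, x4=1, x5=0): fault-free N1=0, N2=0, N3=1, N4=1, N5=0, N6=0, N7=0, N8=1, N9=1, N10=0 → Y1=1, Y2=0; observed Y1=1, Y2=0. Eliminates N8 stuck-at-0.
Only N1 stuck-at-0 is consistent with every test.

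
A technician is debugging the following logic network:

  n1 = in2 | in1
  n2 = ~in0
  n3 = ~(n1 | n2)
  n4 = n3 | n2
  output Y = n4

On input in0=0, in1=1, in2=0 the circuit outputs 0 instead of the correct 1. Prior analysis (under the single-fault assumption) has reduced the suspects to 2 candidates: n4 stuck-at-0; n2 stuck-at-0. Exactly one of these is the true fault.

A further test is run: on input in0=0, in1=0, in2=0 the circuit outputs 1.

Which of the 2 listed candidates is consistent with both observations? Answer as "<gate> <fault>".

n2 stuck-at-0

Evaluate each candidate on input in0=0, in1=0, in2=0:
  n4 stuck-at-0: n1=0, n2=1, n3=0, n4=0 [stuck-at-0] → 0 — eliminated
  n2 stuck-at-0: n1=0, n2=0 [stuck-at-0], n3=1, n4=1 → 1 — matches
Only n2 stuck-at-0 reproduces the observed 1.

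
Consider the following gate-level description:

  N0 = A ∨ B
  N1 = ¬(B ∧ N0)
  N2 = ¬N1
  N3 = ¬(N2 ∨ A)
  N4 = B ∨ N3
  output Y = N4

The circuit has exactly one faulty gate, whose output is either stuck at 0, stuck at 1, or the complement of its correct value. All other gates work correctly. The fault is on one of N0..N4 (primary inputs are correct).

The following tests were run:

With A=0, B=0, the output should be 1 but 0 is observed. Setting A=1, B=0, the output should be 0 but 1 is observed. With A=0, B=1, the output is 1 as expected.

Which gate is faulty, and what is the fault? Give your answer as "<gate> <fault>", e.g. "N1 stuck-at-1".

Fault-free values for test 1 (A=0, B=0): N0=0, N1=1, N2=0, N3=1, N4=1, giving Y=1. Observed 0.
Test 1: faults giving observed 0 are {N1 stuck-at-0, N1 inverted output, N2 stuck-at-1, N2 inverted output, N3 stuck-at-0, N3 inverted output, N4 stuck-at-0, N4 inverted output}.
Test 2 (A=1, B=0): fault-free N0=1, N1=1, N2=0, N3=0, N4=0 → 0; observed 1. Eliminates N1 stuck-at-0, N1 inverted output, N2 stuck-at-1, N2 inverted output, N3 stuck-at-0, N4 stuck-at-0.
Test 3 (A=0, B=1): fault-free N0=1, N1=0, N2=1, N3=0, N4=1 → 1; observed 1. Eliminates N4 inverted output.
Only N3 inverted output is consistent with every test.

N3 inverted output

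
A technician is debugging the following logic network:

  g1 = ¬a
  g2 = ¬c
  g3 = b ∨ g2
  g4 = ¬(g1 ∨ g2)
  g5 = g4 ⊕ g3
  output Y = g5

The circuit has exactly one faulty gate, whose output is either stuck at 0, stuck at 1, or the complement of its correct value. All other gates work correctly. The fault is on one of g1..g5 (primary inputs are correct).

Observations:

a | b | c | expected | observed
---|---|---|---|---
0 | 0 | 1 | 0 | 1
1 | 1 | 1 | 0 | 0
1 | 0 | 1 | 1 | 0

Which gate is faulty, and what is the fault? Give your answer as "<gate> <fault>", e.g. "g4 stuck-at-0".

g3 stuck-at-1

Fault-free values for test 1 (a=0, b=0, c=1): g1=1, g2=0, g3=0, g4=0, g5=0, giving Y=0. Observed 1.
Test 1: faults giving observed 1 are {g1 stuck-at-0, g1 inverted output, g2 stuck-at-1, g2 inverted output, g3 stuck-at-1, g3 inverted output, g4 stuck-at-1, g4 inverted output, g5 stuck-at-1, g5 inverted output}.
Test 2 (a=1, b=1, c=1): fault-free g1=0, g2=0, g3=1, g4=1, g5=0 → 0; observed 0. Eliminates g1 inverted output, g2 stuck-at-1, g2 inverted output, g3 inverted output, g4 inverted output, g5 stuck-at-1, g5 inverted output.
Test 3 (a=1, b=0, c=1): fault-free g1=0, g2=0, g3=0, g4=1, g5=1 → 1; observed 0. Eliminates g1 stuck-at-0, g4 stuck-at-1.
Only g3 stuck-at-1 is consistent with every test.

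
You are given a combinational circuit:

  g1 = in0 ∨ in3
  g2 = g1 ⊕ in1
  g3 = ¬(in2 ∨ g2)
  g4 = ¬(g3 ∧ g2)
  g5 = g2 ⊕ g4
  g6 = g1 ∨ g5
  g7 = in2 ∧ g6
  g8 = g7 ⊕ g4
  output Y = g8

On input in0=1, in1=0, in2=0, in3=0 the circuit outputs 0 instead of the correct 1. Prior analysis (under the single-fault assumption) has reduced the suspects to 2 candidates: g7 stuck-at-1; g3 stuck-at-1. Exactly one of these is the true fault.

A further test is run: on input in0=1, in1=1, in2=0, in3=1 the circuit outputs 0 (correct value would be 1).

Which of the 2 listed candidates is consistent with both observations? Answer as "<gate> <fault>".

g7 stuck-at-1

Evaluate each candidate on input in0=1, in1=1, in2=0, in3=1:
  g7 stuck-at-1: g1=1, g2=0, g3=1, g4=1, g5=1, g6=1, g7=1 [stuck-at-1], g8=0 → 0 — matches
  g3 stuck-at-1: g1=1, g2=0, g3=1 [stuck-at-1], g4=1, g5=1, g6=1, g7=0, g8=1 → 1 — eliminated
Only g7 stuck-at-1 reproduces the observed 0.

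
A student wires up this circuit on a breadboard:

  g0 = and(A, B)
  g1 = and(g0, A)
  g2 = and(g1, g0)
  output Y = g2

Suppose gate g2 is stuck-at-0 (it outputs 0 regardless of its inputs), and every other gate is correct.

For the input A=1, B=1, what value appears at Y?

0

Propagate with g2 forced: g0=1, g1=1, g2=0 [stuck-at-0].
So Y = 0. (Without the fault it would be 1.)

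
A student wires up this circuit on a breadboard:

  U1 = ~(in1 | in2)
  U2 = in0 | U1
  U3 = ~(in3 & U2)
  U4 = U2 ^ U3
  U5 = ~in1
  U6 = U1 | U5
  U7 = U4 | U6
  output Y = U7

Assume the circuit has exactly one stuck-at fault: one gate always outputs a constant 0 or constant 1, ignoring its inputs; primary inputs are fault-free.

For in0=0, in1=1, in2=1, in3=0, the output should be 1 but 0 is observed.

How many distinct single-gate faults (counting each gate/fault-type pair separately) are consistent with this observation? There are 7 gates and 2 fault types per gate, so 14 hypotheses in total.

Fault-free: U1=0, U2=0, U3=1, U4=1, U5=0, U6=0, U7=1 → 1. Observed 0.
  U1 stuck-at-0: output 1 ✗
  U1 stuck-at-1: output 1 ✗
  U2 stuck-at-0: output 1 ✗
  U2 stuck-at-1: output 0 ✓
  U3 stuck-at-0: output 0 ✓
  U3 stuck-at-1: output 1 ✗
  U4 stuck-at-0: output 0 ✓
  U4 stuck-at-1: output 1 ✗
  U5 stuck-at-0: output 1 ✗
  U5 stuck-at-1: output 1 ✗
  U6 stuck-at-0: output 1 ✗
  U6 stuck-at-1: output 1 ✗
  U7 stuck-at-0: output 0 ✓
  U7 stuck-at-1: output 1 ✗
Consistent faults: {U2 stuck-at-1, U3 stuck-at-0, U4 stuck-at-0, U7 stuck-at-0} — 4 in all.

4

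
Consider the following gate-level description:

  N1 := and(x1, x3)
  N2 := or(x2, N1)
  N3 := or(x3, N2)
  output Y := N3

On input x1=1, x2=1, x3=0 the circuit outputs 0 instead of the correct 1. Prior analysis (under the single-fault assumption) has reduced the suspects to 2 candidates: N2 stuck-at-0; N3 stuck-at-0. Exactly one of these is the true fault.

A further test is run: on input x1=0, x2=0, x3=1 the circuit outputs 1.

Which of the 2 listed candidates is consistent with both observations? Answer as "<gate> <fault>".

N2 stuck-at-0

Evaluate each candidate on input x1=0, x2=0, x3=1:
  N2 stuck-at-0: N1=0, N2=0 [stuck-at-0], N3=1 → 1 — matches
  N3 stuck-at-0: N1=0, N2=0, N3=0 [stuck-at-0] → 0 — eliminated
Only N2 stuck-at-0 reproduces the observed 1.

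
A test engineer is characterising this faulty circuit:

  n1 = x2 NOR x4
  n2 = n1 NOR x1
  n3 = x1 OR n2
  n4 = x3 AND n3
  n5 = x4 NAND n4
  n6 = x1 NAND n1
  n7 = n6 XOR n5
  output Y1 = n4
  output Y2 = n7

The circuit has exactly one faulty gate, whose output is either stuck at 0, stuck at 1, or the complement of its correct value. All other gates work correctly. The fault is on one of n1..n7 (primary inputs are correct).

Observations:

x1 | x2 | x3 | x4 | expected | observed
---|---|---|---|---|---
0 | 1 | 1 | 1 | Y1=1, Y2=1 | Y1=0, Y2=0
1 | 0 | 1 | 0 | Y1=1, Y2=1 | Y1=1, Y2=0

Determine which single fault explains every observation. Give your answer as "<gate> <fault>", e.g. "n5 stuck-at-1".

n1 inverted output

Fault-free values for test 1 (x1=0, x2=1, x3=1, x4=1): n1=0, n2=1, n3=1, n4=1, n5=0, n6=1, n7=1, giving Y1=1, Y2=1. Observed Y1=0, Y2=0.
Test 1: faults giving observed Y1=0, Y2=0 are {n1 stuck-at-1, n1 inverted output, n2 stuck-at-0, n2 inverted output, n3 stuck-at-0, n3 inverted output, n4 stuck-at-0, n4 inverted output}.
Test 2 (x1=1, x2=0, x3=1, x4=0): fault-free n1=1, n2=0, n3=1, n4=1, n5=1, n6=0, n7=1 → Y1=1, Y2=1; observed Y1=1, Y2=0. Eliminates n1 stuck-at-1, n2 stuck-at-0, n2 inverted output, n3 stuck-at-0, n3 inverted output, n4 stuck-at-0, n4 inverted output.
Only n1 inverted output is consistent with every test.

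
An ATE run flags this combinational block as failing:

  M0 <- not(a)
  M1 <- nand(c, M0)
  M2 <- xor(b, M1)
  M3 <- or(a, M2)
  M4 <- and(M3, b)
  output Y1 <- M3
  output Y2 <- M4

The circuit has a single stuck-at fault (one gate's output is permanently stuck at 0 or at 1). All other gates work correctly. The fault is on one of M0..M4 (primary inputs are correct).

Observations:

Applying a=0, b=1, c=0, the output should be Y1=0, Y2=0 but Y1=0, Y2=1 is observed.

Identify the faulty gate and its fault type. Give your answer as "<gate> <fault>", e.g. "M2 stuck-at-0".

M4 stuck-at-1

Fault-free values for test 1 (a=0, b=1, c=0): M0=1, M1=1, M2=0, M3=0, M4=0, giving Y1=0, Y2=0. Observed Y1=0, Y2=1.
Test 1: faults giving observed Y1=0, Y2=1 are {M4 stuck-at-1}.
Only M4 stuck-at-1 is consistent with every test.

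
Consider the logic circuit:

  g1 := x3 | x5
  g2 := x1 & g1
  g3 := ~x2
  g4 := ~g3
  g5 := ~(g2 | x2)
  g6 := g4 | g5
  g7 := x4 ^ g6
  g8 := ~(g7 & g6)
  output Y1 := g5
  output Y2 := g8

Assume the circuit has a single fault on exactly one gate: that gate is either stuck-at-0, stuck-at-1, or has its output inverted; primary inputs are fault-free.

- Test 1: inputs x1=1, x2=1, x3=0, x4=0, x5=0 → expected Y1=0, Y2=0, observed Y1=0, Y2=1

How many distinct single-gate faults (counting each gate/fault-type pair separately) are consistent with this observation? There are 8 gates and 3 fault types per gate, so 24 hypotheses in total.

Fault-free: g1=0, g2=0, g3=0, g4=1, g5=0, g6=1, g7=1, g8=0 → Y1=0, Y2=0. Observed Y1=0, Y2=1.
  g1: none of the 3 fault types match ✗
  g2: none of the 3 fault types match ✗
  g3: stuck-at-1, inverted output ✓; others ✗
  g4: stuck-at-0, inverted output ✓; others ✗
  g5: none of the 3 fault types match ✗
  g6: stuck-at-0, inverted output ✓; others ✗
  g7: stuck-at-0, inverted output ✓; others ✗
  g8: stuck-at-1, inverted output ✓; others ✗
Consistent faults: {g3 stuck-at-1, g3 inverted output, g4 stuck-at-0, g4 inverted output, g6 stuck-at-0, g6 inverted output, g7 stuck-at-0, g7 inverted output, g8 stuck-at-1, g8 inverted output} — 10 in all.

10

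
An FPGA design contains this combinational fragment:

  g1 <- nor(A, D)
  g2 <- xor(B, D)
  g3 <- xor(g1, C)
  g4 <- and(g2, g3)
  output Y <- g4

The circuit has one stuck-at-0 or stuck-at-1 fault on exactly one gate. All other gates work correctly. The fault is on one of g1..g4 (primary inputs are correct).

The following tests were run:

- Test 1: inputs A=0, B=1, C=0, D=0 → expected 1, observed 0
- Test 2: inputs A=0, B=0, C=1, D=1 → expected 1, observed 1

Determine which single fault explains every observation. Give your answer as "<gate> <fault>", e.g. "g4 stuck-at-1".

Fault-free values for test 1 (A=0, B=1, C=0, D=0): g1=1, g2=1, g3=1, g4=1, giving Y=1. Observed 0.
Test 1: faults giving observed 0 are {g1 stuck-at-0, g2 stuck-at-0, g3 stuck-at-0, g4 stuck-at-0}.
Test 2 (A=0, B=0, C=1, D=1): fault-free g1=0, g2=1, g3=1, g4=1 → 1; observed 1. Eliminates g2 stuck-at-0, g3 stuck-at-0, g4 stuck-at-0.
Only g1 stuck-at-0 is consistent with every test.

g1 stuck-at-0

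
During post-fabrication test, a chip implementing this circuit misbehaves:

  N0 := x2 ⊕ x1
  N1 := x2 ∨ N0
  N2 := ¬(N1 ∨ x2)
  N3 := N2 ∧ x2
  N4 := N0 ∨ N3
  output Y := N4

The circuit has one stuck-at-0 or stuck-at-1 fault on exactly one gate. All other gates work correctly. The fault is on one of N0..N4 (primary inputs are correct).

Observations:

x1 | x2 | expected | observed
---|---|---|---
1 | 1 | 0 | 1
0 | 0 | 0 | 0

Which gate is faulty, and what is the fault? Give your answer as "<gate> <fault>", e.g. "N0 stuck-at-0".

N2 stuck-at-1

Fault-free values for test 1 (x1=1, x2=1): N0=0, N1=1, N2=0, N3=0, N4=0, giving Y=0. Observed 1.
Test 1: faults giving observed 1 are {N0 stuck-at-1, N2 stuck-at-1, N3 stuck-at-1, N4 stuck-at-1}.
Test 2 (x1=0, x2=0): fault-free N0=0, N1=0, N2=1, N3=0, N4=0 → 0; observed 0. Eliminates N0 stuck-at-1, N3 stuck-at-1, N4 stuck-at-1.
Only N2 stuck-at-1 is consistent with every test.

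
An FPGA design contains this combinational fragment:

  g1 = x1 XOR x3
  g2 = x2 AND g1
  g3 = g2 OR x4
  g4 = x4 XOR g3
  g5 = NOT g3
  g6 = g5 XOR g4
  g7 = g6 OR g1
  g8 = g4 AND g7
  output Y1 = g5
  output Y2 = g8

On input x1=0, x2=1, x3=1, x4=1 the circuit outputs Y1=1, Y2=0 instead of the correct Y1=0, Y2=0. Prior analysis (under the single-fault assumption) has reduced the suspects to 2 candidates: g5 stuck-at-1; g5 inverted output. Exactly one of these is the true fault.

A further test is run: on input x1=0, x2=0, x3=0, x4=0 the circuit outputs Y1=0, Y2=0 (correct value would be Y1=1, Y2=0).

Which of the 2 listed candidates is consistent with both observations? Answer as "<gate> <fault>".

Evaluate each candidate on input x1=0, x2=0, x3=0, x4=0:
  g5 stuck-at-1: g1=0, g2=0, g3=0, g4=0, g5=1 [stuck-at-1], g6=1, g7=1, g8=0 → Y1=1, Y2=0 — eliminated
  g5 inverted output: g1=0, g2=0, g3=0, g4=0, g5=0 [inverted output], g6=0, g7=0, g8=0 → Y1=0, Y2=0 — matches
Only g5 inverted output reproduces the observed Y1=0, Y2=0.

g5 inverted output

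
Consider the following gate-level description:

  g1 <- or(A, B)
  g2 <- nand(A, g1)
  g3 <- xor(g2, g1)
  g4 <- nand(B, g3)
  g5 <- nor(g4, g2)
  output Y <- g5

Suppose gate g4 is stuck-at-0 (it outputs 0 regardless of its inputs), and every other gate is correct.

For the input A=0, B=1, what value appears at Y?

0

Propagate with g4 forced: g1=1, g2=1, g3=0, g4=0 [stuck-at-0], g5=0.
So Y = 0. (Same as the fault-free value — the fault is masked on this input.)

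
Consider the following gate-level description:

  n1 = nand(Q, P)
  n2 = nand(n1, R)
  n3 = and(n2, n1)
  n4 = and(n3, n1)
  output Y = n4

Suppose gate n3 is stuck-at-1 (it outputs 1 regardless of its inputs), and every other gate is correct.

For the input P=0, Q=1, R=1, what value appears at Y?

1

Propagate with n3 forced: n1=1, n2=0, n3=1 [stuck-at-1], n4=1.
So Y = 1. (Without the fault it would be 0.)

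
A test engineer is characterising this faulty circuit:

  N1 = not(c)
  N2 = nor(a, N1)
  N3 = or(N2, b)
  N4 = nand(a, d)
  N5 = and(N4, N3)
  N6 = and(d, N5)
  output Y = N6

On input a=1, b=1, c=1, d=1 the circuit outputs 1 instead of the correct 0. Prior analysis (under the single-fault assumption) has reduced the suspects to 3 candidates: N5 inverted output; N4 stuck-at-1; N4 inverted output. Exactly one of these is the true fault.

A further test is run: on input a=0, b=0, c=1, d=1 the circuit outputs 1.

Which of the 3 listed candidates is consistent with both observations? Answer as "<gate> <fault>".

N4 stuck-at-1

Evaluate each candidate on input a=0, b=0, c=1, d=1:
  N5 inverted output: N1=0, N2=1, N3=1, N4=1, N5=0 [inverted output], N6=0 → 0 — eliminated
  N4 stuck-at-1: N1=0, N2=1, N3=1, N4=1 [stuck-at-1], N5=1, N6=1 → 1 — matches
  N4 inverted output: N1=0, N2=1, N3=1, N4=0 [inverted output], N5=0, N6=0 → 0 — eliminated
Only N4 stuck-at-1 reproduces the observed 1.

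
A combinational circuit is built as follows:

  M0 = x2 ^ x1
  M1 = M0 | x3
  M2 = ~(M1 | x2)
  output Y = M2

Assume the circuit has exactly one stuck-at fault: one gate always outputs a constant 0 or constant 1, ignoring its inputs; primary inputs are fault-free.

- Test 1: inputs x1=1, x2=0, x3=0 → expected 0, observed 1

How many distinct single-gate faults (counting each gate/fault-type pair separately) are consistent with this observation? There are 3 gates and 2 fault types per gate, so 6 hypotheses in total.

Fault-free: M0=1, M1=1, M2=0 → 0. Observed 1.
  M0 stuck-at-0: output 1 ✓
  M0 stuck-at-1: output 0 ✗
  M1 stuck-at-0: output 1 ✓
  M1 stuck-at-1: output 0 ✗
  M2 stuck-at-0: output 0 ✗
  M2 stuck-at-1: output 1 ✓
Consistent faults: {M0 stuck-at-0, M1 stuck-at-0, M2 stuck-at-1} — 3 in all.

3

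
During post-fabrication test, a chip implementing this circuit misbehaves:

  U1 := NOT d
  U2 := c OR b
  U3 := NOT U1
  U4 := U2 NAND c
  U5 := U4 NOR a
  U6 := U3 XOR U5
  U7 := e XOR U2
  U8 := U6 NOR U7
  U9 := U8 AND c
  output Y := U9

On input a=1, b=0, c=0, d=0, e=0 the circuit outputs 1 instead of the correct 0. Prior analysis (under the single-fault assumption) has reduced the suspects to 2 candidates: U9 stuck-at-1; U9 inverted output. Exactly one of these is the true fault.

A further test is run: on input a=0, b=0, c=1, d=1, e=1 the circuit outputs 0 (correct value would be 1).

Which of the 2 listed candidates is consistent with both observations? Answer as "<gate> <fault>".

U9 inverted output

Evaluate each candidate on input a=0, b=0, c=1, d=1, e=1:
  U9 stuck-at-1: U1=0, U2=1, U3=1, U4=0, U5=1, U6=0, U7=0, U8=1, U9=1 [stuck-at-1] → 1 — eliminated
  U9 inverted output: U1=0, U2=1, U3=1, U4=0, U5=1, U6=0, U7=0, U8=1, U9=0 [inverted output] → 0 — matches
Only U9 inverted output reproduces the observed 0.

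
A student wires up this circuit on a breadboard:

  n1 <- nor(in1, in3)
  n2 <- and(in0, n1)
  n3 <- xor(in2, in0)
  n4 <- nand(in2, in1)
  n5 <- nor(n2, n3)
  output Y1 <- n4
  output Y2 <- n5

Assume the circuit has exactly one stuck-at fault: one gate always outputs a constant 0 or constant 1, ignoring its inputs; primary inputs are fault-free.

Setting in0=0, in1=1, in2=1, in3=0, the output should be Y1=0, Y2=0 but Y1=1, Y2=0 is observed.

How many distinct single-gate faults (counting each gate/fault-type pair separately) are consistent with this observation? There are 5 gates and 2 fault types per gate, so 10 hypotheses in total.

1

Fault-free: n1=0, n2=0, n3=1, n4=0, n5=0 → Y1=0, Y2=0. Observed Y1=1, Y2=0.
  n1 stuck-at-0: output Y1=0, Y2=0 ✗
  n1 stuck-at-1: output Y1=0, Y2=0 ✗
  n2 stuck-at-0: output Y1=0, Y2=0 ✗
  n2 stuck-at-1: output Y1=0, Y2=0 ✗
  n3 stuck-at-0: output Y1=0, Y2=1 ✗
  n3 stuck-at-1: output Y1=0, Y2=0 ✗
  n4 stuck-at-0: output Y1=0, Y2=0 ✗
  n4 stuck-at-1: output Y1=1, Y2=0 ✓
  n5 stuck-at-0: output Y1=0, Y2=0 ✗
  n5 stuck-at-1: output Y1=0, Y2=1 ✗
Consistent faults: {n4 stuck-at-1} — 1 in all.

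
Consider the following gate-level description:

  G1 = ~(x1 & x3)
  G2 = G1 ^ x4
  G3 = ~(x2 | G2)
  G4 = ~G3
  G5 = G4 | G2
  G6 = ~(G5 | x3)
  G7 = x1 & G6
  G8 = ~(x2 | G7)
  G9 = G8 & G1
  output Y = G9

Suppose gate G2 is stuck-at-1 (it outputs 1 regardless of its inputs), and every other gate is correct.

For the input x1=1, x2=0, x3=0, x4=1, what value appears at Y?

Propagate with G2 forced: G1=1, G2=1 [stuck-at-1], G3=0, G4=1, G5=1, G6=0, G7=0, G8=1, G9=1.
So Y = 1. (Without the fault it would be 0.)

1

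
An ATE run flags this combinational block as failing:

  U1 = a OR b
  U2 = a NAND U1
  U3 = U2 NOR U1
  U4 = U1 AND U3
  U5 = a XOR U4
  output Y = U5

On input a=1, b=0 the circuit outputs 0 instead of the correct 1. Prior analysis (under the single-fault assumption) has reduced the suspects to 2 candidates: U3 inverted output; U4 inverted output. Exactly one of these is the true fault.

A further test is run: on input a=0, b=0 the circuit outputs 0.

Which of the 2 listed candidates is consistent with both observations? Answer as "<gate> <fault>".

U3 inverted output

Evaluate each candidate on input a=0, b=0:
  U3 inverted output: U1=0, U2=1, U3=1 [inverted output], U4=0, U5=0 → 0 — matches
  U4 inverted output: U1=0, U2=1, U3=0, U4=1 [inverted output], U5=1 → 1 — eliminated
Only U3 inverted output reproduces the observed 0.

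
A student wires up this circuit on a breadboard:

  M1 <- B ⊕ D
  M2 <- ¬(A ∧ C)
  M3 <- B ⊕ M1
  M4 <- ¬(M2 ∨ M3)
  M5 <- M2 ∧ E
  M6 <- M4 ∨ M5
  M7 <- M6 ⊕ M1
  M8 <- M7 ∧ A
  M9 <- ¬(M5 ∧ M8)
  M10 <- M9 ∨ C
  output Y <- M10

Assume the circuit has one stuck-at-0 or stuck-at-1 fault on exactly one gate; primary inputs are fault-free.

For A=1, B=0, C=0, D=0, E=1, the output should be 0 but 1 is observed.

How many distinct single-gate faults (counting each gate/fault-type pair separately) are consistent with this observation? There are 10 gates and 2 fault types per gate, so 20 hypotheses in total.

Fault-free: M1=0, M2=1, M3=0, M4=0, M5=1, M6=1, M7=1, M8=1, M9=0, M10=0 → 0. Observed 1.
  M1: stuck-at-1 ✓; others ✗
  M2: stuck-at-0 ✓; others ✗
  M3: none of the 2 fault types match ✗
  M4: none of the 2 fault types match ✗
  M5: stuck-at-0 ✓; others ✗
  M6: stuck-at-0 ✓; others ✗
  M7: stuck-at-0 ✓; others ✗
  M8: stuck-at-0 ✓; others ✗
  M9: stuck-at-1 ✓; others ✗
  M10: stuck-at-1 ✓; others ✗
Consistent faults: {M1 stuck-at-1, M2 stuck-at-0, M5 stuck-at-0, M6 stuck-at-0, M7 stuck-at-0, M8 stuck-at-0, M9 stuck-at-1, M10 stuck-at-1} — 8 in all.

8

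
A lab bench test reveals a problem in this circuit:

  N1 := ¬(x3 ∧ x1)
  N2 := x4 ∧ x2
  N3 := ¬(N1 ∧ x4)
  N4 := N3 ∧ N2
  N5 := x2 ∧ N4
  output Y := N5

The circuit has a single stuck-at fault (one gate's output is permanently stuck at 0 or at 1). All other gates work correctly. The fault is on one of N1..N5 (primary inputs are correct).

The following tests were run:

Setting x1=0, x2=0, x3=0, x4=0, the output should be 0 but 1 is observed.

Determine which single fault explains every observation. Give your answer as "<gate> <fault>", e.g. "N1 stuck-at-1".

Fault-free values for test 1 (x1=0, x2=0, x3=0, x4=0): N1=1, N2=0, N3=1, N4=0, N5=0, giving Y=0. Observed 1.
Test 1: faults giving observed 1 are {N5 stuck-at-1}.
Only N5 stuck-at-1 is consistent with every test.

N5 stuck-at-1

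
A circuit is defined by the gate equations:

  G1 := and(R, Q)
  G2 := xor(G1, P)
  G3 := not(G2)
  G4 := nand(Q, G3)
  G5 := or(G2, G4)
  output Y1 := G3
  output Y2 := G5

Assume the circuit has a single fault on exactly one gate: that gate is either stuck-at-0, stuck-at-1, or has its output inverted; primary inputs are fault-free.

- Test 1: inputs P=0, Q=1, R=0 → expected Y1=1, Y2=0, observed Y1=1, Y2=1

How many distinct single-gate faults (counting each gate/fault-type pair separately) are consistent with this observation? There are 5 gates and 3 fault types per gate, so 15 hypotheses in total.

Fault-free: G1=0, G2=0, G3=1, G4=0, G5=0 → Y1=1, Y2=0. Observed Y1=1, Y2=1.
  G1: none of the 3 fault types match ✗
  G2: none of the 3 fault types match ✗
  G3: none of the 3 fault types match ✗
  G4: stuck-at-1, inverted output ✓; others ✗
  G5: stuck-at-1, inverted output ✓; others ✗
Consistent faults: {G4 stuck-at-1, G4 inverted output, G5 stuck-at-1, G5 inverted output} — 4 in all.

4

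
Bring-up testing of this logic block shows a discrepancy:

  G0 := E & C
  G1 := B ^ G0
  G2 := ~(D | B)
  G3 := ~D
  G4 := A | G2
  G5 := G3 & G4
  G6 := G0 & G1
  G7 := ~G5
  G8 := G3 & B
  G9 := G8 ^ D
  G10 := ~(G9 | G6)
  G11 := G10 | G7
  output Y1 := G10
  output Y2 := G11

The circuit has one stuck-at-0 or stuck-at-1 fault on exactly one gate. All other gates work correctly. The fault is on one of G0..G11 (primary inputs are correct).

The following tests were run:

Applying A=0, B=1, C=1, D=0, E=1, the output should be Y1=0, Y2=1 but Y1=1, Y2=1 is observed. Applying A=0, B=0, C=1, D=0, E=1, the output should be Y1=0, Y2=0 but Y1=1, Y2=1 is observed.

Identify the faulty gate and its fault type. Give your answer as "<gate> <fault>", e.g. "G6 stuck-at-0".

Fault-free values for test 1 (A=0, B=1, C=1, D=0, E=1): G0=1, G1=0, G2=0, G3=1, G4=0, G5=0, G6=0, G7=1, G8=1, G9=1, G10=0, G11=1, giving Y1=0, Y2=1. Observed Y1=1, Y2=1.
Test 1: faults giving observed Y1=1, Y2=1 are {G3 stuck-at-0, G8 stuck-at-0, G9 stuck-at-0, G10 stuck-at-1}.
Test 2 (A=0, B=0, C=1, D=0, E=1): fault-free G0=1, G1=1, G2=1, G3=1, G4=1, G5=1, G6=1, G7=0, G8=0, G9=0, G10=0, G11=0 → Y1=0, Y2=0; observed Y1=1, Y2=1. Eliminates G3 stuck-at-0, G8 stuck-at-0, G9 stuck-at-0.
Only G10 stuck-at-1 is consistent with every test.

G10 stuck-at-1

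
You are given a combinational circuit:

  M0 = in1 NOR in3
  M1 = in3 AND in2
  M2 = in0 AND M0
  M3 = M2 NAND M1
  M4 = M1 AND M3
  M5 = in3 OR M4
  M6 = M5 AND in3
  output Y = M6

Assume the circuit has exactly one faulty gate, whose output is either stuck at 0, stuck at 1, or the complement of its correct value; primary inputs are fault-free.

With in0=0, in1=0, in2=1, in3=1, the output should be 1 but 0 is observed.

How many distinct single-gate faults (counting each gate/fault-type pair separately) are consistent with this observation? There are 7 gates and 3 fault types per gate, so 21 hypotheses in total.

Fault-free: M0=0, M1=1, M2=0, M3=1, M4=1, M5=1, M6=1 → 1. Observed 0.
  M0: none of the 3 fault types match ✗
  M1: none of the 3 fault types match ✗
  M2: none of the 3 fault types match ✗
  M3: none of the 3 fault types match ✗
  M4: none of the 3 fault types match ✗
  M5: stuck-at-0, inverted output ✓; others ✗
  M6: stuck-at-0, inverted output ✓; others ✗
Consistent faults: {M5 stuck-at-0, M5 inverted output, M6 stuck-at-0, M6 inverted output} — 4 in all.

4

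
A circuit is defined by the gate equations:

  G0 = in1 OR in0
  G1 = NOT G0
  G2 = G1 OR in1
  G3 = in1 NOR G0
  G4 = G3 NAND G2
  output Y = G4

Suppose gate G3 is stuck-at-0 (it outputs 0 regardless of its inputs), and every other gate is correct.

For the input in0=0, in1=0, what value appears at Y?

Propagate with G3 forced: G0=0, G1=1, G2=1, G3=0 [stuck-at-0], G4=1.
So Y = 1. (Without the fault it would be 0.)

1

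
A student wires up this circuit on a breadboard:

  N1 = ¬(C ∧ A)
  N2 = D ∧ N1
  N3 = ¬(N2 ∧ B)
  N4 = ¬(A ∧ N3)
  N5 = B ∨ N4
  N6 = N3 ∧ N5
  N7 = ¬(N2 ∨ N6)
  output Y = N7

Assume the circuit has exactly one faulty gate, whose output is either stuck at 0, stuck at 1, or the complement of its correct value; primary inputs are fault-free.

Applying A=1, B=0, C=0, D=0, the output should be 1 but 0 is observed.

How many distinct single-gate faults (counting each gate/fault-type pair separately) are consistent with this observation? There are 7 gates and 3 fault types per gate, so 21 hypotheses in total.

Fault-free: N1=1, N2=0, N3=1, N4=0, N5=0, N6=0, N7=1 → 1. Observed 0.
  N1: none of the 3 fault types match ✗
  N2: stuck-at-1, inverted output ✓; others ✗
  N3: none of the 3 fault types match ✗
  N4: stuck-at-1, inverted output ✓; others ✗
  N5: stuck-at-1, inverted output ✓; others ✗
  N6: stuck-at-1, inverted output ✓; others ✗
  N7: stuck-at-0, inverted output ✓; others ✗
Consistent faults: {N2 stuck-at-1, N2 inverted output, N4 stuck-at-1, N4 inverted output, N5 stuck-at-1, N5 inverted output, N6 stuck-at-1, N6 inverted output, N7 stuck-at-0, N7 inverted output} — 10 in all.

10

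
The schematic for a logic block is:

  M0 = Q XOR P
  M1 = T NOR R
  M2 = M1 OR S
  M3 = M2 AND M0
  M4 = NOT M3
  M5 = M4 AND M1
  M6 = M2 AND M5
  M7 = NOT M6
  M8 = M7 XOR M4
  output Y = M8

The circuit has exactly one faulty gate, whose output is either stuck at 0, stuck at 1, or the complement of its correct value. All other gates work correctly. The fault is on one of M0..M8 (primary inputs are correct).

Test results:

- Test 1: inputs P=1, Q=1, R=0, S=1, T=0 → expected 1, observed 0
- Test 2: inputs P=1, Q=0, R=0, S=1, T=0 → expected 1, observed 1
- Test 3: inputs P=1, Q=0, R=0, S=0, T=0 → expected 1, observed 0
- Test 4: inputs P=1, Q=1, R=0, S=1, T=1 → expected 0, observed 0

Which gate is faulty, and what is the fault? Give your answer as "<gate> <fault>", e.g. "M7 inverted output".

Fault-free values for test 1 (P=1, Q=1, R=0, S=1, T=0): M0=0, M1=1, M2=1, M3=0, M4=1, M5=1, M6=1, M7=0, M8=1, giving Y=1. Observed 0.
Test 1: faults giving observed 0 are {M1 stuck-at-0, M1 inverted output, M2 stuck-at-0, M2 inverted output, M5 stuck-at-0, M5 inverted output, M6 stuck-at-0, M6 inverted output, M7 stuck-at-1, M7 inverted output, M8 stuck-at-0, M8 inverted output}.
Test 2 (P=1, Q=0, R=0, S=1, T=0): fault-free M0=1, M1=1, M2=1, M3=1, M4=0, M5=0, M6=0, M7=1, M8=1 → 1; observed 1. Eliminates M2 stuck-at-0, M2 inverted output, M5 inverted output, M6 inverted output, M7 inverted output, M8 stuck-at-0, M8 inverted output.
Test 3 (P=1, Q=0, R=0, S=0, T=0): fault-free M0=1, M1=1, M2=1, M3=1, M4=0, M5=0, M6=0, M7=1, M8=1 → 1; observed 0. Eliminates M5 stuck-at-0, M6 stuck-at-0, M7 stuck-at-1.
Test 4 (P=1, Q=1, R=0, S=1, T=1): fault-free M0=0, M1=0, M2=1, M3=0, M4=1, M5=0, M6=0, M7=1, M8=0 → 0; observed 0. Eliminates M1 inverted output.
Only M1 stuck-at-0 is consistent with every test.

M1 stuck-at-0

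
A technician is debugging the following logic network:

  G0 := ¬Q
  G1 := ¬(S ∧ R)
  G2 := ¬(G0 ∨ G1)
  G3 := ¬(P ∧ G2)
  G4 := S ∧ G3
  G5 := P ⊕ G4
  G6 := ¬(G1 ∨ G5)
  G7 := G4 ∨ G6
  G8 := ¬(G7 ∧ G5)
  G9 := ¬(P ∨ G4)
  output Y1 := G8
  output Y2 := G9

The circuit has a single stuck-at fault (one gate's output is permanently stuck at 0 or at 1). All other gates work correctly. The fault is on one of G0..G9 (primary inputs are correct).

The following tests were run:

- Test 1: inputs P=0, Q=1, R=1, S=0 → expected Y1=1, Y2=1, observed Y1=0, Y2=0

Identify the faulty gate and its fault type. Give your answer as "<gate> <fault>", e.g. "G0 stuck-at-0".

G4 stuck-at-1

Fault-free values for test 1 (P=0, Q=1, R=1, S=0): G0=0, G1=1, G2=0, G3=1, G4=0, G5=0, G6=0, G7=0, G8=1, G9=1, giving Y1=1, Y2=1. Observed Y1=0, Y2=0.
Test 1: faults giving observed Y1=0, Y2=0 are {G4 stuck-at-1}.
Only G4 stuck-at-1 is consistent with every test.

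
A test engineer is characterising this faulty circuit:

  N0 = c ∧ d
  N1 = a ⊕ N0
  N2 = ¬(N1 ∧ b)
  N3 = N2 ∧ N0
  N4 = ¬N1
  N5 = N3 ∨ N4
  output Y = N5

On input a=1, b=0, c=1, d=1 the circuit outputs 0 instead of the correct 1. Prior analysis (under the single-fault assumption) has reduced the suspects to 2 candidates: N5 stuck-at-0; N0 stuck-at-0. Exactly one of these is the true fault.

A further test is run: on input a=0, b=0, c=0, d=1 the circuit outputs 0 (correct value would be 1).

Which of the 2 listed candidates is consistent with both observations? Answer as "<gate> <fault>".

Evaluate each candidate on input a=0, b=0, c=0, d=1:
  N5 stuck-at-0: N0=0, N1=0, N2=1, N3=0, N4=1, N5=0 [stuck-at-0] → 0 — matches
  N0 stuck-at-0: N0=0 [stuck-at-0], N1=0, N2=1, N3=0, N4=1, N5=1 → 1 — eliminated
Only N5 stuck-at-0 reproduces the observed 0.

N5 stuck-at-0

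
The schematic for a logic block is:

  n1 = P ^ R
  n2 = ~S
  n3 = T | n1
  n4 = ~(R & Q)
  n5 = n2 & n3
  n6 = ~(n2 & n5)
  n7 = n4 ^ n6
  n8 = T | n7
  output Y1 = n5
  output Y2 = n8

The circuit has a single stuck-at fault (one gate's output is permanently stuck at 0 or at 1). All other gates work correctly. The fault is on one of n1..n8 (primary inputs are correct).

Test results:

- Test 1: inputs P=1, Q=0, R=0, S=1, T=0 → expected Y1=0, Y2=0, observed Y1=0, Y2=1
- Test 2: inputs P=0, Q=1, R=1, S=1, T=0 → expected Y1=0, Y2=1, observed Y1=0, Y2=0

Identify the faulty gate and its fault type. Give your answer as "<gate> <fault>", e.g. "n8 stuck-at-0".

Fault-free values for test 1 (P=1, Q=0, R=0, S=1, T=0): n1=1, n2=0, n3=1, n4=1, n5=0, n6=1, n7=0, n8=0, giving Y1=0, Y2=0. Observed Y1=0, Y2=1.
Test 1: faults giving observed Y1=0, Y2=1 are {n4 stuck-at-0, n6 stuck-at-0, n7 stuck-at-1, n8 stuck-at-1}.
Test 2 (P=0, Q=1, R=1, S=1, T=0): fault-free n1=1, n2=0, n3=1, n4=0, n5=0, n6=1, n7=1, n8=1 → Y1=0, Y2=1; observed Y1=0, Y2=0. Eliminates n4 stuck-at-0, n7 stuck-at-1, n8 stuck-at-1.
Only n6 stuck-at-0 is consistent with every test.

n6 stuck-at-0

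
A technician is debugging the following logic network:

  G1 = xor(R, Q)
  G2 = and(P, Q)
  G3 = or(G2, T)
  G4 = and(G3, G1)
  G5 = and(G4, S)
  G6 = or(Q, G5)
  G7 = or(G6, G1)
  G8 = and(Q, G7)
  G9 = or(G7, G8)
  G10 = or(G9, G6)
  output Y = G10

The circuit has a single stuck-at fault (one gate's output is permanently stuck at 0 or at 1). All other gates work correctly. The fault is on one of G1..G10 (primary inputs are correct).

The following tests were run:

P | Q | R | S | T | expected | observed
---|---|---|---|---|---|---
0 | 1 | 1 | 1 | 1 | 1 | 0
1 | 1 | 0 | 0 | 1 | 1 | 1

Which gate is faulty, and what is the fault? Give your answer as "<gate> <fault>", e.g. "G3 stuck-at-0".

Fault-free values for test 1 (P=0, Q=1, R=1, S=1, T=1): G1=0, G2=0, G3=1, G4=0, G5=0, G6=1, G7=1, G8=1, G9=1, G10=1, giving Y=1. Observed 0.
Test 1: faults giving observed 0 are {G6 stuck-at-0, G10 stuck-at-0}.
Test 2 (P=1, Q=1, R=0, S=0, T=1): fault-free G1=1, G2=1, G3=1, G4=1, G5=0, G6=1, G7=1, G8=1, G9=1, G10=1 → 1; observed 1. Eliminates G10 stuck-at-0.
Only G6 stuck-at-0 is consistent with every test.

G6 stuck-at-0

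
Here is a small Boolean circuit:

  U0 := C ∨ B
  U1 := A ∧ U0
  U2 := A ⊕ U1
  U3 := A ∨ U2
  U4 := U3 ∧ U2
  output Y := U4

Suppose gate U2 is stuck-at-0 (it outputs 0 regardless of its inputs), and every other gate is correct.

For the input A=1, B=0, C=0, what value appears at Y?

0

Propagate with U2 forced: U0=0, U1=0, U2=0 [stuck-at-0], U3=1, U4=0.
So Y = 0. (Without the fault it would be 1.)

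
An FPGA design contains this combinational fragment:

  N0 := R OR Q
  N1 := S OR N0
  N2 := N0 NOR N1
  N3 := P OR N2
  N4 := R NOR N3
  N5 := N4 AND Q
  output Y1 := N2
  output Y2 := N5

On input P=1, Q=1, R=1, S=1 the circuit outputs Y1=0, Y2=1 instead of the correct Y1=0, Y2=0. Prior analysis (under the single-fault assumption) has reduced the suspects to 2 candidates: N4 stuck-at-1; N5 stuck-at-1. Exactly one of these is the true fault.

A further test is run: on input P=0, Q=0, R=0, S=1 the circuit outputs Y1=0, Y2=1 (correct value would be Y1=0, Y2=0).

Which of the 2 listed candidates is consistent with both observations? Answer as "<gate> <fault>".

Evaluate each candidate on input P=0, Q=0, R=0, S=1:
  N4 stuck-at-1: N0=0, N1=1, N2=0, N3=0, N4=1 [stuck-at-1], N5=0 → Y1=0, Y2=0 — eliminated
  N5 stuck-at-1: N0=0, N1=1, N2=0, N3=0, N4=1, N5=1 [stuck-at-1] → Y1=0, Y2=1 — matches
Only N5 stuck-at-1 reproduces the observed Y1=0, Y2=1.

N5 stuck-at-1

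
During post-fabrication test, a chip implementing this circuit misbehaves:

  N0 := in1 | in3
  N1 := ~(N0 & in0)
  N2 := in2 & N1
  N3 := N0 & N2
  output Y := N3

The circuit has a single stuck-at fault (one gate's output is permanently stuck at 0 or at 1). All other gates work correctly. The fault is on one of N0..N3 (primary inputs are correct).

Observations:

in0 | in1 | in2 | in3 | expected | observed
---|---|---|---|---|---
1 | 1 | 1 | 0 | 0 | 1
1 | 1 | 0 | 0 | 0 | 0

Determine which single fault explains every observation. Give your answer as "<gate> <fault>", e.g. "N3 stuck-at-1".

N1 stuck-at-1

Fault-free values for test 1 (in0=1, in1=1, in2=1, in3=0): N0=1, N1=0, N2=0, N3=0, giving Y=0. Observed 1.
Test 1: faults giving observed 1 are {N1 stuck-at-1, N2 stuck-at-1, N3 stuck-at-1}.
Test 2 (in0=1, in1=1, in2=0, in3=0): fault-free N0=1, N1=0, N2=0, N3=0 → 0; observed 0. Eliminates N2 stuck-at-1, N3 stuck-at-1.
Only N1 stuck-at-1 is consistent with every test.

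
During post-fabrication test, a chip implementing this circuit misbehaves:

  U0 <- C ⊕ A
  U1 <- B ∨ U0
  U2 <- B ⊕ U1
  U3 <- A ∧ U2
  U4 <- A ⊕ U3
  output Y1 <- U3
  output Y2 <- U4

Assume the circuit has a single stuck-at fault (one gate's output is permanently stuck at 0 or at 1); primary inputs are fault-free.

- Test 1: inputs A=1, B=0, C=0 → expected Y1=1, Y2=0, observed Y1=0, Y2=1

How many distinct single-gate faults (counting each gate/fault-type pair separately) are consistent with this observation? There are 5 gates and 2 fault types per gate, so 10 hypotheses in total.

Fault-free: U0=1, U1=1, U2=1, U3=1, U4=0 → Y1=1, Y2=0. Observed Y1=0, Y2=1.
  U0 stuck-at-0: output Y1=0, Y2=1 ✓
  U0 stuck-at-1: output Y1=1, Y2=0 ✗
  U1 stuck-at-0: output Y1=0, Y2=1 ✓
  U1 stuck-at-1: output Y1=1, Y2=0 ✗
  U2 stuck-at-0: output Y1=0, Y2=1 ✓
  U2 stuck-at-1: output Y1=1, Y2=0 ✗
  U3 stuck-at-0: output Y1=0, Y2=1 ✓
  U3 stuck-at-1: output Y1=1, Y2=0 ✗
  U4 stuck-at-0: output Y1=1, Y2=0 ✗
  U4 stuck-at-1: output Y1=1, Y2=1 ✗
Consistent faults: {U0 stuck-at-0, U1 stuck-at-0, U2 stuck-at-0, U3 stuck-at-0} — 4 in all.

4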